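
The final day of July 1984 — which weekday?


July 1984 has 31 days
Anchor: Jan 1, 1984. With p = 1984 - 1 = 1983: (p + p//4 - p//100 + p//400) mod 7 = (1983 + 495 - 19 + 4) mod 7 = 2463 mod 7 = 6 -> Sunday (Mon=0 ... Sun=6)
Days before July (Jan-Jun): 182; July 1 index = (6 + 182) mod 7 = 6 -> Sunday
Last day offset: 31 - 1 = 30 days
Weekday index = (6 + 30) mod 7 = 1

Tuesday, July 31


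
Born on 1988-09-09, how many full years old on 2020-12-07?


Birth: 1988-09-09
Reference: 2020-12-07
Year difference: 2020 - 1988 = 32

32 years old


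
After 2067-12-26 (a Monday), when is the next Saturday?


Current: Monday
Target: Saturday
Days ahead: 5

Next Saturday: 2067-12-31


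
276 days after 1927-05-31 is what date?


Start: 1927-05-31, add 276 days
May 31 is the last day of May 1927 -> 276 left
June 1927 has 30 days -> 246 left
July 1927 has 31 days -> 215 left
August 1927 has 31 days -> 184 left
September 1927 has 30 days -> 154 left
October 1927 has 31 days -> 123 left
November 1927 has 30 days -> 93 left
December 1927 has 31 days -> 62 left
January 1928 has 31 days -> 31 left
February 1928 has 29 days -> 2 left
March 1928: 2 <= 31 -> lands on March 2

Result: 1928-03-02


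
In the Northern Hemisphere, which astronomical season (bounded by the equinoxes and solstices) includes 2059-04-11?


Date: April 11
Astronomical Spring (approx.; exact equinox/solstice day varies by year): March 20 to June 20
April 11 falls within the Spring window

Spring


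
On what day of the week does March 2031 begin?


Target: March 1, 2031
Anchor: Jan 1, 2031. With p = 2031 - 1 = 2030: (p + p//4 - p//100 + p//400) mod 7 = (2030 + 507 - 20 + 5) mod 7 = 2522 mod 7 = 2 -> Wednesday (Mon=0 ... Sun=6)
Days before March (Jan-Feb): 59 days
Weekday index = (2 + 59) mod 7 = 5

Saturday


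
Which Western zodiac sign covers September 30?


Date: September 30
Conventional tropical zodiac dates: Libra from September 23 onward; Scorpio starts October 23
September 30 falls within the Libra range

Libra


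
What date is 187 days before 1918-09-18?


Start: 1918-09-18, subtract 187 days
Back 18 days from September 18 reaches August 31, 1918 -> 169 left
August 1918 has 31 days -> back to July 31, 1918 -> 138 left
July 1918 has 31 days -> back to June 30, 1918 -> 107 left
June 1918 has 30 days -> back to May 31, 1918 -> 77 left
May 1918 has 31 days -> back to April 30, 1918 -> 46 left
April 1918 has 30 days -> back to March 31, 1918 -> 16 left
March 1918: 31 - 16 = 15 -> lands on March 15

Result: 1918-03-15


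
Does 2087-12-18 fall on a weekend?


Anchor: Jan 1, 2087. With p = 2087 - 1 = 2086: (p + p//4 - p//100 + p//400) mod 7 = (2086 + 521 - 20 + 5) mod 7 = 2592 mod 7 = 2 -> Wednesday (Mon=0 ... Sun=6)
Day of year: 352; offset = 351
Weekday index = (2 + 351) mod 7 = 3 -> Thursday
Weekend days: Saturday, Sunday

No


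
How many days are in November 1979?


November 1979

30 days


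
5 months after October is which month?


October is month 10
10 + 5 = 15; wrap: 15 - 12 = 3

March


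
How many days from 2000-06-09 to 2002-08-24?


From 2000-06-09 to 2002-08-24
2000-06-09: days before June = 31 + 29 + 31 + 30 + 31 = 152 (2000 is a leap year); day of year = 152 + 9 = 161
2002-08-24: days before August = 31 + 28 + 31 + 30 + 31 + 30 + 31 = 212 (2002 is not a leap year); day of year = 212 + 24 = 236
Rest of 2000: 366 - 161 = 205
Full years 2001 (365): 365
Total = 205 + 365 + 236 = 806

806 days


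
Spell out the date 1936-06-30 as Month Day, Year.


ISO 1936-06-30 parses as year=1936, month=06, day=30
Month 6 -> June

June 30, 1936


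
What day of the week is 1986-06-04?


Date: June 4, 1986
Anchor: Jan 1, 1986. With p = 1986 - 1 = 1985: (p + p//4 - p//100 + p//400) mod 7 = (1985 + 496 - 19 + 4) mod 7 = 2466 mod 7 = 2 -> Wednesday (Mon=0 ... Sun=6)
Days before June (Jan-May): 151; offset = 151 + 4 - 1 = 154
Weekday index = (2 + 154) mod 7 = 2

Day of the week: Wednesday


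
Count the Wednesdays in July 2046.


July 2046 has 31 days
Anchor: Jan 1, 2046. With p = 2046 - 1 = 2045: (p + p//4 - p//100 + p//400) mod 7 = (2045 + 511 - 20 + 5) mod 7 = 2541 mod 7 = 0 -> Monday (Mon=0 ... Sun=6)
Days before July (Jan-Jun): 181; July 1 index = (0 + 181) mod 7 = 6 -> Sunday
First Wednesday is July 4
Wednesdays: 4, 11, 18, 25

4 Wednesdays


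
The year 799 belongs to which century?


Century = (year - 1) // 100 + 1
= (799 - 1) // 100 + 1
= 798 // 100 + 1
= 7 + 1

8th century


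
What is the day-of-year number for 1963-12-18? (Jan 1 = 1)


Date: December 18, 1963
Days in months 1 through 11: 334
Plus 18 days in December

Day of year: 352


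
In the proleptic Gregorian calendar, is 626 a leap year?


Gregorian leap year rule: divisible by 4, but not by 100, unless also by 400.
626 is not divisible by 4 -> not a leap year

No


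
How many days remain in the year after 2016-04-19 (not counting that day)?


Day of year: 110 of 366
Remaining = 366 - 110

256 days


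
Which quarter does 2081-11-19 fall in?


Month: November (month 11)
Q1: Jan-Mar, Q2: Apr-Jun, Q3: Jul-Sep, Q4: Oct-Dec

Q4


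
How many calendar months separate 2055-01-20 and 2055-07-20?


From January 2055 to July 2055
0 years * 12 = 0 months, plus 6 months = 6

6 months


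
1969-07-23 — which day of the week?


Date: July 23, 1969
Anchor: Jan 1, 1969. With p = 1969 - 1 = 1968: (p + p//4 - p//100 + p//400) mod 7 = (1968 + 492 - 19 + 4) mod 7 = 2445 mod 7 = 2 -> Wednesday (Mon=0 ... Sun=6)
Days before July (Jan-Jun): 181; offset = 181 + 23 - 1 = 203
Weekday index = (2 + 203) mod 7 = 2

Day of the week: Wednesday


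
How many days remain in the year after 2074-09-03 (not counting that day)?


Day of year: 246 of 365
Remaining = 365 - 246

119 days


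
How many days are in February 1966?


February 1966 (leap year: no)

28 days


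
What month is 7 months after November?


November is month 11
11 + 7 = 18; wrap: 18 - 12 = 6

June


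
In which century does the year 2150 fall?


Century = (year - 1) // 100 + 1
= (2150 - 1) // 100 + 1
= 2149 // 100 + 1
= 21 + 1

22nd century


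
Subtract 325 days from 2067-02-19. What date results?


Start: 2067-02-19, subtract 325 days
Back 19 days from February 19 reaches January 31, 2067 -> 306 left
January 2067 has 31 days -> back to December 31, 2066 -> 275 left
December 2066 has 31 days -> back to November 30, 2066 -> 244 left
November 2066 has 30 days -> back to October 31, 2066 -> 214 left
October 2066 has 31 days -> back to September 30, 2066 -> 183 left
September 2066 has 30 days -> back to August 31, 2066 -> 153 left
August 2066 has 31 days -> back to July 31, 2066 -> 122 left
July 2066 has 31 days -> back to June 30, 2066 -> 91 left
June 2066 has 30 days -> back to May 31, 2066 -> 61 left
May 2066 has 31 days -> back to April 30, 2066 -> 30 left
April 2066 has 30 days -> back to March 31, 2066 -> 0 left
March 2066: 31 - 0 = 31 -> lands on March 31

Result: 2066-03-31


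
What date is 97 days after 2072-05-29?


Start: 2072-05-29, add 97 days
May 2072 has 31 days: 31 - 29 = 2 days to May 31 -> 95 left
June 2072 has 30 days -> 65 left
July 2072 has 31 days -> 34 left
August 2072 has 31 days -> 3 left
September 2072: 3 <= 30 -> lands on September 3

Result: 2072-09-03


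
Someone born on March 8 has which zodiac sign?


Date: March 8
Conventional tropical zodiac dates: Pisces from February 19 onward; Aries starts March 21
March 8 falls within the Pisces range

Pisces


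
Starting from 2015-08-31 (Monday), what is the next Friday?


Current: Monday
Target: Friday
Days ahead: 4

Next Friday: 2015-09-04


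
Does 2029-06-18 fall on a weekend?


Anchor: Jan 1, 2029. With p = 2029 - 1 = 2028: (p + p//4 - p//100 + p//400) mod 7 = (2028 + 507 - 20 + 5) mod 7 = 2520 mod 7 = 0 -> Monday (Mon=0 ... Sun=6)
Day of year: 169; offset = 168
Weekday index = (0 + 168) mod 7 = 0 -> Monday
Weekend days: Saturday, Sunday

No


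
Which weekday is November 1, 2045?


Target: November 1, 2045
Anchor: Jan 1, 2045. With p = 2045 - 1 = 2044: (p + p//4 - p//100 + p//400) mod 7 = (2044 + 511 - 20 + 5) mod 7 = 2540 mod 7 = 6 -> Sunday (Mon=0 ... Sun=6)
Days before November (Jan-Oct): 304 days
Weekday index = (6 + 304) mod 7 = 2

Wednesday


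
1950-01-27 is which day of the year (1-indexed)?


Date: January 27, 1950
No months before January
Plus 27 days in January

Day of year: 27


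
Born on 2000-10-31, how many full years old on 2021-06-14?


Birth: 2000-10-31
Reference: 2021-06-14
Year difference: 2021 - 2000 = 21
Birthday not yet reached in 2021, subtract 1

20 years old


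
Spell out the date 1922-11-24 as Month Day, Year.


ISO 1922-11-24 parses as year=1922, month=11, day=24
Month 11 -> November

November 24, 1922


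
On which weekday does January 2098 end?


January 2098 has 31 days
Anchor: Jan 1, 2098. With p = 2098 - 1 = 2097: (p + p//4 - p//100 + p//400) mod 7 = (2097 + 524 - 20 + 5) mod 7 = 2606 mod 7 = 2 -> Wednesday (Mon=0 ... Sun=6)
January 1 is the anchor itself -> Wednesday
Last day offset: 31 - 1 = 30 days
Weekday index = (2 + 30) mod 7 = 4

Friday, January 31


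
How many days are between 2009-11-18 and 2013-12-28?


From 2009-11-18 to 2013-12-28
2009-11-18: days before November = 31 + 28 + 31 + 30 + 31 + 30 + 31 + 31 + 30 + 31 = 304 (2009 is not a leap year); day of year = 304 + 18 = 322
2013-12-28: days before December = 31 + 28 + 31 + 30 + 31 + 30 + 31 + 31 + 30 + 31 + 30 = 334 (2013 is not a leap year); day of year = 334 + 28 = 362
Rest of 2009: 365 - 322 = 43
Full years 2010 (365), 2011 (365), 2012 (366): 1096
Total = 43 + 1096 + 362 = 1501

1501 days


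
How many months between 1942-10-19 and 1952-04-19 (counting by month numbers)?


From October 1942 to April 1952
10 years * 12 = 120 months, minus 6 months = 114

114 months


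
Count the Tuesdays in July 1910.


July 1910 has 31 days
Anchor: Jan 1, 1910. With p = 1910 - 1 = 1909: (p + p//4 - p//100 + p//400) mod 7 = (1909 + 477 - 19 + 4) mod 7 = 2371 mod 7 = 5 -> Saturday (Mon=0 ... Sun=6)
Days before July (Jan-Jun): 181; July 1 index = (5 + 181) mod 7 = 4 -> Friday
First Tuesday is July 5
Tuesdays: 5, 12, 19, 26

4 Tuesdays


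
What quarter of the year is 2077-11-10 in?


Month: November (month 11)
Q1: Jan-Mar, Q2: Apr-Jun, Q3: Jul-Sep, Q4: Oct-Dec

Q4


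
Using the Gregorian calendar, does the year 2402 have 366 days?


Gregorian leap year rule: divisible by 4, but not by 100, unless also by 400.
2402 is not divisible by 4 -> not a leap year

No


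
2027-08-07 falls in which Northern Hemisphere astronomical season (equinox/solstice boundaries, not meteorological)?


Date: August 7
Astronomical Summer (approx.; exact equinox/solstice day varies by year): June 21 to September 21
August 7 falls within the Summer window

Summer


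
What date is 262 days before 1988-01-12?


Start: 1988-01-12, subtract 262 days
Back 12 days from January 12 reaches December 31, 1987 -> 250 left
December 1987 has 31 days -> back to November 30, 1987 -> 219 left
November 1987 has 30 days -> back to October 31, 1987 -> 189 left
October 1987 has 31 days -> back to September 30, 1987 -> 158 left
September 1987 has 30 days -> back to August 31, 1987 -> 128 left
August 1987 has 31 days -> back to July 31, 1987 -> 97 left
July 1987 has 31 days -> back to June 30, 1987 -> 66 left
June 1987 has 30 days -> back to May 31, 1987 -> 36 left
May 1987 has 31 days -> back to April 30, 1987 -> 5 left
April 1987: 30 - 5 = 25 -> lands on April 25

Result: 1987-04-25


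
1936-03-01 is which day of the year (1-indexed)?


Date: March 1, 1936
Days in months 1 through 2: 60
Plus 1 days in March

Day of year: 61


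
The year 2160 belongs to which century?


Century = (year - 1) // 100 + 1
= (2160 - 1) // 100 + 1
= 2159 // 100 + 1
= 21 + 1

22nd century


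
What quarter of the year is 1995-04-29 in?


Month: April (month 4)
Q1: Jan-Mar, Q2: Apr-Jun, Q3: Jul-Sep, Q4: Oct-Dec

Q2


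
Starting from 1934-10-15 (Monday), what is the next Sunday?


Current: Monday
Target: Sunday
Days ahead: 6

Next Sunday: 1934-10-21


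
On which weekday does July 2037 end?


July 2037 has 31 days
Anchor: Jan 1, 2037. With p = 2037 - 1 = 2036: (p + p//4 - p//100 + p//400) mod 7 = (2036 + 509 - 20 + 5) mod 7 = 2530 mod 7 = 3 -> Thursday (Mon=0 ... Sun=6)
Days before July (Jan-Jun): 181; July 1 index = (3 + 181) mod 7 = 2 -> Wednesday
Last day offset: 31 - 1 = 30 days
Weekday index = (2 + 30) mod 7 = 4

Friday, July 31


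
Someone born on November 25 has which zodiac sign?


Date: November 25
Conventional tropical zodiac dates: Sagittarius from November 22 onward; Capricorn starts December 22
November 25 falls within the Sagittarius range

Sagittarius


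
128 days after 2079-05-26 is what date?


Start: 2079-05-26, add 128 days
May 2079 has 31 days: 31 - 26 = 5 days to May 31 -> 123 left
June 2079 has 30 days -> 93 left
July 2079 has 31 days -> 62 left
August 2079 has 31 days -> 31 left
September 2079 has 30 days -> 1 left
October 2079: 1 <= 31 -> lands on October 1

Result: 2079-10-01


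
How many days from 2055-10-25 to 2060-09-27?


From 2055-10-25 to 2060-09-27
2055-10-25: days before October = 31 + 28 + 31 + 30 + 31 + 30 + 31 + 31 + 30 = 273 (2055 is not a leap year); day of year = 273 + 25 = 298
2060-09-27: days before September = 31 + 29 + 31 + 30 + 31 + 30 + 31 + 31 = 244 (2060 is a leap year); day of year = 244 + 27 = 271
Rest of 2055: 365 - 298 = 67
Full years 2056 (366), 2057 (365), 2058 (365), 2059 (365): 1461
Total = 67 + 1461 + 271 = 1799

1799 days


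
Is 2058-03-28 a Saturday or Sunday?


Anchor: Jan 1, 2058. With p = 2058 - 1 = 2057: (p + p//4 - p//100 + p//400) mod 7 = (2057 + 514 - 20 + 5) mod 7 = 2556 mod 7 = 1 -> Tuesday (Mon=0 ... Sun=6)
Day of year: 87; offset = 86
Weekday index = (1 + 86) mod 7 = 3 -> Thursday
Weekend days: Saturday, Sunday

No


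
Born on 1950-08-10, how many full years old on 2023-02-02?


Birth: 1950-08-10
Reference: 2023-02-02
Year difference: 2023 - 1950 = 73
Birthday not yet reached in 2023, subtract 1

72 years old


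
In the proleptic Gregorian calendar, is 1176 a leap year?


Gregorian leap year rule: divisible by 4, but not by 100, unless also by 400.
1176 is divisible by 4 but not 100 -> leap year

Yes


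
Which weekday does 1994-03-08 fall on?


Date: March 8, 1994
Anchor: Jan 1, 1994. With p = 1994 - 1 = 1993: (p + p//4 - p//100 + p//400) mod 7 = (1993 + 498 - 19 + 4) mod 7 = 2476 mod 7 = 5 -> Saturday (Mon=0 ... Sun=6)
Days before March (Jan-Feb): 59; offset = 59 + 8 - 1 = 66
Weekday index = (5 + 66) mod 7 = 1

Day of the week: Tuesday


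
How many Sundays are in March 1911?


March 1911 has 31 days
Anchor: Jan 1, 1911. With p = 1911 - 1 = 1910: (p + p//4 - p//100 + p//400) mod 7 = (1910 + 477 - 19 + 4) mod 7 = 2372 mod 7 = 6 -> Sunday (Mon=0 ... Sun=6)
Days before March (Jan-Feb): 59; March 1 index = (6 + 59) mod 7 = 2 -> Wednesday
First Sunday is March 5
Sundays: 5, 12, 19, 26

4 Sundays


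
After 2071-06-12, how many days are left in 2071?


Day of year: 163 of 365
Remaining = 365 - 163

202 days


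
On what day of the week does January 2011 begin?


Target: January 1, 2011
Anchor: Jan 1, 2011. With p = 2011 - 1 = 2010: (p + p//4 - p//100 + p//400) mod 7 = (2010 + 502 - 20 + 5) mod 7 = 2497 mod 7 = 5 -> Saturday (Mon=0 ... Sun=6)
Offset from anchor: 0 days
Weekday index = (5 + 0) mod 7 = 5

Saturday


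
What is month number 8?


Month 8 of 12

August


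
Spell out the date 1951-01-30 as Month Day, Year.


ISO 1951-01-30 parses as year=1951, month=01, day=30
Month 1 -> January

January 30, 1951


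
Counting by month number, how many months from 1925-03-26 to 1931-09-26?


From March 1925 to September 1931
6 years * 12 = 72 months, plus 6 months = 78

78 months


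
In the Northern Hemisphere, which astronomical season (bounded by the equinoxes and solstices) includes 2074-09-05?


Date: September 5
Astronomical Summer (approx.; exact equinox/solstice day varies by year): June 21 to September 21
September 5 falls within the Summer window

Summer


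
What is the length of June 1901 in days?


June 1901

30 days


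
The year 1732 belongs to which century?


Century = (year - 1) // 100 + 1
= (1732 - 1) // 100 + 1
= 1731 // 100 + 1
= 17 + 1

18th century


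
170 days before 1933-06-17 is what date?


Start: 1933-06-17, subtract 170 days
Back 17 days from June 17 reaches May 31, 1933 -> 153 left
May 1933 has 31 days -> back to April 30, 1933 -> 122 left
April 1933 has 30 days -> back to March 31, 1933 -> 92 left
March 1933 has 31 days -> back to February 28, 1933 -> 61 left
February 1933 has 28 days -> back to January 31, 1933 -> 33 left
January 1933 has 31 days -> back to December 31, 1932 -> 2 left
December 1932: 31 - 2 = 29 -> lands on December 29

Result: 1932-12-29


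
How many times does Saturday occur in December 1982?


December 1982 has 31 days
Anchor: Jan 1, 1982. With p = 1982 - 1 = 1981: (p + p//4 - p//100 + p//400) mod 7 = (1981 + 495 - 19 + 4) mod 7 = 2461 mod 7 = 4 -> Friday (Mon=0 ... Sun=6)
Days before December (Jan-Nov): 334; December 1 index = (4 + 334) mod 7 = 2 -> Wednesday
First Saturday is December 4
Saturdays: 4, 11, 18, 25

4 Saturdays


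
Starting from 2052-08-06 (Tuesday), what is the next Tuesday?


Current: Tuesday
Target: Tuesday
Days ahead: 7

Next Tuesday: 2052-08-13


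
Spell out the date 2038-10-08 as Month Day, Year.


ISO 2038-10-08 parses as year=2038, month=10, day=08
Month 10 -> October

October 8, 2038


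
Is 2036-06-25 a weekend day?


Anchor: Jan 1, 2036. With p = 2036 - 1 = 2035: (p + p//4 - p//100 + p//400) mod 7 = (2035 + 508 - 20 + 5) mod 7 = 2528 mod 7 = 1 -> Tuesday (Mon=0 ... Sun=6)
Day of year: 177; offset = 176
Weekday index = (1 + 176) mod 7 = 2 -> Wednesday
Weekend days: Saturday, Sunday

No


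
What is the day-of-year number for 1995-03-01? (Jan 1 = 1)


Date: March 1, 1995
Days in months 1 through 2: 59
Plus 1 days in March

Day of year: 60


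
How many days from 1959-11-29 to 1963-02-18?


From 1959-11-29 to 1963-02-18
1959-11-29: days before November = 31 + 28 + 31 + 30 + 31 + 30 + 31 + 31 + 30 + 31 = 304 (1959 is not a leap year); day of year = 304 + 29 = 333
1963-02-18: days before February = 31; day of year = 31 + 18 = 49
Rest of 1959: 365 - 333 = 32
Full years 1960 (366), 1961 (365), 1962 (365): 1096
Total = 32 + 1096 + 49 = 1177

1177 days


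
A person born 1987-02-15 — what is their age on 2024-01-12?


Birth: 1987-02-15
Reference: 2024-01-12
Year difference: 2024 - 1987 = 37
Birthday not yet reached in 2024, subtract 1

36 years old


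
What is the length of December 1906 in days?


December 1906

31 days


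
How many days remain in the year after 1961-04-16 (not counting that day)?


Day of year: 106 of 365
Remaining = 365 - 106

259 days


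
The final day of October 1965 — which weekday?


October 1965 has 31 days
Anchor: Jan 1, 1965. With p = 1965 - 1 = 1964: (p + p//4 - p//100 + p//400) mod 7 = (1964 + 491 - 19 + 4) mod 7 = 2440 mod 7 = 4 -> Friday (Mon=0 ... Sun=6)
Days before October (Jan-Sep): 273; October 1 index = (4 + 273) mod 7 = 4 -> Friday
Last day offset: 31 - 1 = 30 days
Weekday index = (4 + 30) mod 7 = 6

Sunday, October 31


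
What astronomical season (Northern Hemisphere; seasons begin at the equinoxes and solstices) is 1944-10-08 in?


Date: October 8
Astronomical Autumn (approx.; exact equinox/solstice day varies by year): September 22 to December 20
October 8 falls within the Autumn window

Autumn


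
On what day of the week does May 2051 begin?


Target: May 1, 2051
Anchor: Jan 1, 2051. With p = 2051 - 1 = 2050: (p + p//4 - p//100 + p//400) mod 7 = (2050 + 512 - 20 + 5) mod 7 = 2547 mod 7 = 6 -> Sunday (Mon=0 ... Sun=6)
Days before May (Jan-Apr): 120 days
Weekday index = (6 + 120) mod 7 = 0

Monday


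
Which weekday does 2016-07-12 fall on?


Date: July 12, 2016
Anchor: Jan 1, 2016. With p = 2016 - 1 = 2015: (p + p//4 - p//100 + p//400) mod 7 = (2015 + 503 - 20 + 5) mod 7 = 2503 mod 7 = 4 -> Friday (Mon=0 ... Sun=6)
Days before July (Jan-Jun): 182; offset = 182 + 12 - 1 = 193
Weekday index = (4 + 193) mod 7 = 1

Day of the week: Tuesday


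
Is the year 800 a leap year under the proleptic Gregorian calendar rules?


Gregorian leap year rule: divisible by 4, but not by 100, unless also by 400.
800 is divisible by 400 -> leap year

Yes


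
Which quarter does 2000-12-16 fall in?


Month: December (month 12)
Q1: Jan-Mar, Q2: Apr-Jun, Q3: Jul-Sep, Q4: Oct-Dec

Q4


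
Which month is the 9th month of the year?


Month 9 of 12

September


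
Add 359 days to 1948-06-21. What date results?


Start: 1948-06-21, add 359 days
June 1948 has 30 days: 30 - 21 = 9 days to June 30 -> 350 left
July 1948 has 31 days -> 319 left
August 1948 has 31 days -> 288 left
September 1948 has 30 days -> 258 left
October 1948 has 31 days -> 227 left
November 1948 has 30 days -> 197 left
December 1948 has 31 days -> 166 left
January 1949 has 31 days -> 135 left
February 1949 has 28 days -> 107 left
March 1949 has 31 days -> 76 left
April 1949 has 30 days -> 46 left
May 1949 has 31 days -> 15 left
June 1949: 15 <= 30 -> lands on June 15

Result: 1949-06-15


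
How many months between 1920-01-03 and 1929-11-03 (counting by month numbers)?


From January 1920 to November 1929
9 years * 12 = 108 months, plus 10 months = 118

118 months


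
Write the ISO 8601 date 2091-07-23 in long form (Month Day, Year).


ISO 2091-07-23 parses as year=2091, month=07, day=23
Month 7 -> July

July 23, 2091


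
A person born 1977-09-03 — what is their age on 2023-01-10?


Birth: 1977-09-03
Reference: 2023-01-10
Year difference: 2023 - 1977 = 46
Birthday not yet reached in 2023, subtract 1

45 years old


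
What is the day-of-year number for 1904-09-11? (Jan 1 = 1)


Date: September 11, 1904
Days in months 1 through 8: 244
Plus 11 days in September

Day of year: 255


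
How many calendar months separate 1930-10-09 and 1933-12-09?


From October 1930 to December 1933
3 years * 12 = 36 months, plus 2 months = 38

38 months


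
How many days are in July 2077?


July 2077

31 days


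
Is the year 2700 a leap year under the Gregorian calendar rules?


Gregorian leap year rule: divisible by 4, but not by 100, unless also by 400.
2700 is divisible by 100 but not 400 -> not a leap year

No


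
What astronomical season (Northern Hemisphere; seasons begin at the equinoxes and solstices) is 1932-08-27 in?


Date: August 27
Astronomical Summer (approx.; exact equinox/solstice day varies by year): June 21 to September 21
August 27 falls within the Summer window

Summer


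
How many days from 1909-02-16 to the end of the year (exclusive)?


Day of year: 47 of 365
Remaining = 365 - 47

318 days


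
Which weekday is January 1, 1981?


Target: January 1, 1981
Anchor: Jan 1, 1981. With p = 1981 - 1 = 1980: (p + p//4 - p//100 + p//400) mod 7 = (1980 + 495 - 19 + 4) mod 7 = 2460 mod 7 = 3 -> Thursday (Mon=0 ... Sun=6)
Offset from anchor: 0 days
Weekday index = (3 + 0) mod 7 = 3

Thursday


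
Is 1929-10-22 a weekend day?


Anchor: Jan 1, 1929. With p = 1929 - 1 = 1928: (p + p//4 - p//100 + p//400) mod 7 = (1928 + 482 - 19 + 4) mod 7 = 2395 mod 7 = 1 -> Tuesday (Mon=0 ... Sun=6)
Day of year: 295; offset = 294
Weekday index = (1 + 294) mod 7 = 1 -> Tuesday
Weekend days: Saturday, Sunday

No


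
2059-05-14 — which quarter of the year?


Month: May (month 5)
Q1: Jan-Mar, Q2: Apr-Jun, Q3: Jul-Sep, Q4: Oct-Dec

Q2


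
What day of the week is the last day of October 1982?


October 1982 has 31 days
Anchor: Jan 1, 1982. With p = 1982 - 1 = 1981: (p + p//4 - p//100 + p//400) mod 7 = (1981 + 495 - 19 + 4) mod 7 = 2461 mod 7 = 4 -> Friday (Mon=0 ... Sun=6)
Days before October (Jan-Sep): 273; October 1 index = (4 + 273) mod 7 = 4 -> Friday
Last day offset: 31 - 1 = 30 days
Weekday index = (4 + 30) mod 7 = 6

Sunday, October 31


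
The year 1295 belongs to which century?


Century = (year - 1) // 100 + 1
= (1295 - 1) // 100 + 1
= 1294 // 100 + 1
= 12 + 1

13th century


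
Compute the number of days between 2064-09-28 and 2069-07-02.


From 2064-09-28 to 2069-07-02
2064-09-28: days before September = 31 + 29 + 31 + 30 + 31 + 30 + 31 + 31 = 244 (2064 is a leap year); day of year = 244 + 28 = 272
2069-07-02: days before July = 31 + 28 + 31 + 30 + 31 + 30 = 181 (2069 is not a leap year); day of year = 181 + 2 = 183
Rest of 2064: 366 - 272 = 94
Full years 2065 (365), 2066 (365), 2067 (365), 2068 (366): 1461
Total = 94 + 1461 + 183 = 1738

1738 days


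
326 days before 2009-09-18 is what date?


Start: 2009-09-18, subtract 326 days
Back 18 days from September 18 reaches August 31, 2009 -> 308 left
August 2009 has 31 days -> back to July 31, 2009 -> 277 left
July 2009 has 31 days -> back to June 30, 2009 -> 246 left
June 2009 has 30 days -> back to May 31, 2009 -> 216 left
May 2009 has 31 days -> back to April 30, 2009 -> 185 left
April 2009 has 30 days -> back to March 31, 2009 -> 155 left
March 2009 has 31 days -> back to February 28, 2009 -> 124 left
February 2009 has 28 days -> back to January 31, 2009 -> 96 left
January 2009 has 31 days -> back to December 31, 2008 -> 65 left
December 2008 has 31 days -> back to November 30, 2008 -> 34 left
November 2008 has 30 days -> back to October 31, 2008 -> 4 left
October 2008: 31 - 4 = 27 -> lands on October 27

Result: 2008-10-27


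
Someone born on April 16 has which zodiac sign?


Date: April 16
Conventional tropical zodiac dates: Aries from March 21 onward; Taurus starts April 20
April 16 falls within the Aries range

Aries


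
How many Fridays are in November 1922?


November 1922 has 30 days
Anchor: Jan 1, 1922. With p = 1922 - 1 = 1921: (p + p//4 - p//100 + p//400) mod 7 = (1921 + 480 - 19 + 4) mod 7 = 2386 mod 7 = 6 -> Sunday (Mon=0 ... Sun=6)
Days before November (Jan-Oct): 304; November 1 index = (6 + 304) mod 7 = 2 -> Wednesday
First Friday is November 3
Fridays: 3, 10, 17, 24

4 Fridays


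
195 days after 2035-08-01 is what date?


Start: 2035-08-01, add 195 days
August 2035 has 31 days: 31 - 1 = 30 days to August 31 -> 165 left
September 2035 has 30 days -> 135 left
October 2035 has 31 days -> 104 left
November 2035 has 30 days -> 74 left
December 2035 has 31 days -> 43 left
January 2036 has 31 days -> 12 left
February 2036: 12 <= 29 -> lands on February 12

Result: 2036-02-12


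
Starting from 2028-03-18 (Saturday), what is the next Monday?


Current: Saturday
Target: Monday
Days ahead: 2

Next Monday: 2028-03-20


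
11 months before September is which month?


September is month 9
9 - 11 = -2; wrap: -2 + 12 = 10

October


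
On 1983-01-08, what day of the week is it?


Date: January 8, 1983
Anchor: Jan 1, 1983. With p = 1983 - 1 = 1982: (p + p//4 - p//100 + p//400) mod 7 = (1982 + 495 - 19 + 4) mod 7 = 2462 mod 7 = 5 -> Saturday (Mon=0 ... Sun=6)
Days into year = 8 - 1 = 7
Weekday index = (5 + 7) mod 7 = 5

Day of the week: Saturday


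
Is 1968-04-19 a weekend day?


Anchor: Jan 1, 1968. With p = 1968 - 1 = 1967: (p + p//4 - p//100 + p//400) mod 7 = (1967 + 491 - 19 + 4) mod 7 = 2443 mod 7 = 0 -> Monday (Mon=0 ... Sun=6)
Day of year: 110; offset = 109
Weekday index = (0 + 109) mod 7 = 4 -> Friday
Weekend days: Saturday, Sunday

No


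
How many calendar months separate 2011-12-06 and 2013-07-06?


From December 2011 to July 2013
2 years * 12 = 24 months, minus 5 months = 19

19 months


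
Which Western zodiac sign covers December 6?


Date: December 6
Conventional tropical zodiac dates: Sagittarius from November 22 onward; Capricorn starts December 22
December 6 falls within the Sagittarius range

Sagittarius


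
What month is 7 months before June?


June is month 6
6 - 7 = -1; wrap: -1 + 12 = 11

November


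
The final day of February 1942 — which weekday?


February 1942 has 28 days
Anchor: Jan 1, 1942. With p = 1942 - 1 = 1941: (p + p//4 - p//100 + p//400) mod 7 = (1941 + 485 - 19 + 4) mod 7 = 2411 mod 7 = 3 -> Thursday (Mon=0 ... Sun=6)
Days before February (Jan): 31; February 1 index = (3 + 31) mod 7 = 6 -> Sunday
Last day offset: 28 - 1 = 27 days
Weekday index = (6 + 27) mod 7 = 5

Saturday, February 28


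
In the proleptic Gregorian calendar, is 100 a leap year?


Gregorian leap year rule: divisible by 4, but not by 100, unless also by 400.
100 is divisible by 100 but not 400 -> not a leap year

No


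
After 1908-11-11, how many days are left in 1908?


Day of year: 316 of 366
Remaining = 366 - 316

50 days


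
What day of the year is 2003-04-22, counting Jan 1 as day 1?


Date: April 22, 2003
Days in months 1 through 3: 90
Plus 22 days in April

Day of year: 112


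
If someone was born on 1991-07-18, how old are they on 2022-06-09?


Birth: 1991-07-18
Reference: 2022-06-09
Year difference: 2022 - 1991 = 31
Birthday not yet reached in 2022, subtract 1

30 years old


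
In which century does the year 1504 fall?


Century = (year - 1) // 100 + 1
= (1504 - 1) // 100 + 1
= 1503 // 100 + 1
= 15 + 1

16th century


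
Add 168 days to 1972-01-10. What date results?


Start: 1972-01-10, add 168 days
January 1972 has 31 days: 31 - 10 = 21 days to January 31 -> 147 left
February 1972 has 29 days -> 118 left
March 1972 has 31 days -> 87 left
April 1972 has 30 days -> 57 left
May 1972 has 31 days -> 26 left
June 1972: 26 <= 30 -> lands on June 26

Result: 1972-06-26


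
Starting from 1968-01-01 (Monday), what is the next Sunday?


Current: Monday
Target: Sunday
Days ahead: 6

Next Sunday: 1968-01-07


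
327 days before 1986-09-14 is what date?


Start: 1986-09-14, subtract 327 days
Back 14 days from September 14 reaches August 31, 1986 -> 313 left
August 1986 has 31 days -> back to July 31, 1986 -> 282 left
July 1986 has 31 days -> back to June 30, 1986 -> 251 left
June 1986 has 30 days -> back to May 31, 1986 -> 221 left
May 1986 has 31 days -> back to April 30, 1986 -> 190 left
April 1986 has 30 days -> back to March 31, 1986 -> 160 left
March 1986 has 31 days -> back to February 28, 1986 -> 129 left
February 1986 has 28 days -> back to January 31, 1986 -> 101 left
January 1986 has 31 days -> back to December 31, 1985 -> 70 left
December 1985 has 31 days -> back to November 30, 1985 -> 39 left
November 1985 has 30 days -> back to October 31, 1985 -> 9 left
October 1985: 31 - 9 = 22 -> lands on October 22

Result: 1985-10-22


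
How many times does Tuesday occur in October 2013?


October 2013 has 31 days
Anchor: Jan 1, 2013. With p = 2013 - 1 = 2012: (p + p//4 - p//100 + p//400) mod 7 = (2012 + 503 - 20 + 5) mod 7 = 2500 mod 7 = 1 -> Tuesday (Mon=0 ... Sun=6)
Days before October (Jan-Sep): 273; October 1 index = (1 + 273) mod 7 = 1 -> Tuesday
First Tuesday is October 1
Tuesdays: 1, 8, 15, 22, 29

5 Tuesdays


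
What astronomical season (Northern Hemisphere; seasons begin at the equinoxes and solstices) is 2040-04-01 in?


Date: April 1
Astronomical Spring (approx.; exact equinox/solstice day varies by year): March 20 to June 20
April 1 falls within the Spring window

Spring


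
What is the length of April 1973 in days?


April 1973

30 days


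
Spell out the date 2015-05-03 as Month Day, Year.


ISO 2015-05-03 parses as year=2015, month=05, day=03
Month 5 -> May

May 3, 2015


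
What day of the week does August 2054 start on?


Target: August 1, 2054
Anchor: Jan 1, 2054. With p = 2054 - 1 = 2053: (p + p//4 - p//100 + p//400) mod 7 = (2053 + 513 - 20 + 5) mod 7 = 2551 mod 7 = 3 -> Thursday (Mon=0 ... Sun=6)
Days before August (Jan-Jul): 212 days
Weekday index = (3 + 212) mod 7 = 5

Saturday


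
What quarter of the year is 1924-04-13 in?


Month: April (month 4)
Q1: Jan-Mar, Q2: Apr-Jun, Q3: Jul-Sep, Q4: Oct-Dec

Q2


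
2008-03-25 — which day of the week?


Date: March 25, 2008
Anchor: Jan 1, 2008. With p = 2008 - 1 = 2007: (p + p//4 - p//100 + p//400) mod 7 = (2007 + 501 - 20 + 5) mod 7 = 2493 mod 7 = 1 -> Tuesday (Mon=0 ... Sun=6)
Days before March (Jan-Feb): 60; offset = 60 + 25 - 1 = 84
Weekday index = (1 + 84) mod 7 = 1

Day of the week: Tuesday


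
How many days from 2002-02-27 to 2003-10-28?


From 2002-02-27 to 2003-10-28
2002-02-27: days before February = 31; day of year = 31 + 27 = 58
2003-10-28: days before October = 31 + 28 + 31 + 30 + 31 + 30 + 31 + 31 + 30 = 273 (2003 is not a leap year); day of year = 273 + 28 = 301
Rest of 2002: 365 - 58 = 307
Total = 307 + 301 = 608

608 days


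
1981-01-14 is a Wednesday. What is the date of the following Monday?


Current: Wednesday
Target: Monday
Days ahead: 5

Next Monday: 1981-01-19


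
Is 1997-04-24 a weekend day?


Anchor: Jan 1, 1997. With p = 1997 - 1 = 1996: (p + p//4 - p//100 + p//400) mod 7 = (1996 + 499 - 19 + 4) mod 7 = 2480 mod 7 = 2 -> Wednesday (Mon=0 ... Sun=6)
Day of year: 114; offset = 113
Weekday index = (2 + 113) mod 7 = 3 -> Thursday
Weekend days: Saturday, Sunday

No


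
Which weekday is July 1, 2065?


Target: July 1, 2065
Anchor: Jan 1, 2065. With p = 2065 - 1 = 2064: (p + p//4 - p//100 + p//400) mod 7 = (2064 + 516 - 20 + 5) mod 7 = 2565 mod 7 = 3 -> Thursday (Mon=0 ... Sun=6)
Days before July (Jan-Jun): 181 days
Weekday index = (3 + 181) mod 7 = 2

Wednesday


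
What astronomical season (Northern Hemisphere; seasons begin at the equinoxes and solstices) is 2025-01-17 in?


Date: January 17
Astronomical Winter (approx.; exact equinox/solstice day varies by year): December 21 to March 19
January 17 falls within the Winter window

Winter


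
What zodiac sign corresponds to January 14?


Date: January 14
Conventional tropical zodiac dates: Capricorn from December 22 onward; Aquarius starts January 20
January 14 falls within the Capricorn range

Capricorn


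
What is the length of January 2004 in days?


January 2004

31 days


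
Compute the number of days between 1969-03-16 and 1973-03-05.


From 1969-03-16 to 1973-03-05
1969-03-16: days before March = 31 + 28 = 59 (1969 is not a leap year); day of year = 59 + 16 = 75
1973-03-05: days before March = 31 + 28 = 59 (1973 is not a leap year); day of year = 59 + 5 = 64
Rest of 1969: 365 - 75 = 290
Full years 1970 (365), 1971 (365), 1972 (366): 1096
Total = 290 + 1096 + 64 = 1450

1450 days


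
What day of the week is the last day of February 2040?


February 2040 has 29 days
Anchor: Jan 1, 2040. With p = 2040 - 1 = 2039: (p + p//4 - p//100 + p//400) mod 7 = (2039 + 509 - 20 + 5) mod 7 = 2533 mod 7 = 6 -> Sunday (Mon=0 ... Sun=6)
Days before February (Jan): 31; February 1 index = (6 + 31) mod 7 = 2 -> Wednesday
Last day offset: 29 - 1 = 28 days
Weekday index = (2 + 28) mod 7 = 2

Wednesday, February 29


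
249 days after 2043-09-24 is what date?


Start: 2043-09-24, add 249 days
September 2043 has 30 days: 30 - 24 = 6 days to September 30 -> 243 left
October 2043 has 31 days -> 212 left
November 2043 has 30 days -> 182 left
December 2043 has 31 days -> 151 left
January 2044 has 31 days -> 120 left
February 2044 has 29 days -> 91 left
March 2044 has 31 days -> 60 left
April 2044 has 30 days -> 30 left
May 2044: 30 <= 31 -> lands on May 30

Result: 2044-05-30


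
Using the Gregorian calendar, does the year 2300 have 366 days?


Gregorian leap year rule: divisible by 4, but not by 100, unless also by 400.
2300 is divisible by 100 but not 400 -> not a leap year

No


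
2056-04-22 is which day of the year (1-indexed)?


Date: April 22, 2056
Days in months 1 through 3: 91
Plus 22 days in April

Day of year: 113


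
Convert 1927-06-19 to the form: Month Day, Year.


ISO 1927-06-19 parses as year=1927, month=06, day=19
Month 6 -> June

June 19, 1927


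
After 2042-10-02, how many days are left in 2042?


Day of year: 275 of 365
Remaining = 365 - 275

90 days


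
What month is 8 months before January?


January is month 1
1 - 8 = -7; wrap: -7 + 12 = 5

May


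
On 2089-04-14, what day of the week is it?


Date: April 14, 2089
Anchor: Jan 1, 2089. With p = 2089 - 1 = 2088: (p + p//4 - p//100 + p//400) mod 7 = (2088 + 522 - 20 + 5) mod 7 = 2595 mod 7 = 5 -> Saturday (Mon=0 ... Sun=6)
Days before April (Jan-Mar): 90; offset = 90 + 14 - 1 = 103
Weekday index = (5 + 103) mod 7 = 3

Day of the week: Thursday


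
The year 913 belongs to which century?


Century = (year - 1) // 100 + 1
= (913 - 1) // 100 + 1
= 912 // 100 + 1
= 9 + 1

10th century


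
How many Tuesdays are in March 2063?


March 2063 has 31 days
Anchor: Jan 1, 2063. With p = 2063 - 1 = 2062: (p + p//4 - p//100 + p//400) mod 7 = (2062 + 515 - 20 + 5) mod 7 = 2562 mod 7 = 0 -> Monday (Mon=0 ... Sun=6)
Days before March (Jan-Feb): 59; March 1 index = (0 + 59) mod 7 = 3 -> Thursday
First Tuesday is March 6
Tuesdays: 6, 13, 20, 27

4 Tuesdays


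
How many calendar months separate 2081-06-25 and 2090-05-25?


From June 2081 to May 2090
9 years * 12 = 108 months, minus 1 month = 107

107 months


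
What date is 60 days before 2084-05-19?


Start: 2084-05-19, subtract 60 days
Back 19 days from May 19 reaches April 30, 2084 -> 41 left
April 2084 has 30 days -> back to March 31, 2084 -> 11 left
March 2084: 31 - 11 = 20 -> lands on March 20

Result: 2084-03-20


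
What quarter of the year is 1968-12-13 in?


Month: December (month 12)
Q1: Jan-Mar, Q2: Apr-Jun, Q3: Jul-Sep, Q4: Oct-Dec

Q4


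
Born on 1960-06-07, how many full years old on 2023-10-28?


Birth: 1960-06-07
Reference: 2023-10-28
Year difference: 2023 - 1960 = 63

63 years old


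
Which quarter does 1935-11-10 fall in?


Month: November (month 11)
Q1: Jan-Mar, Q2: Apr-Jun, Q3: Jul-Sep, Q4: Oct-Dec

Q4


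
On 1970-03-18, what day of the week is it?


Date: March 18, 1970
Anchor: Jan 1, 1970. With p = 1970 - 1 = 1969: (p + p//4 - p//100 + p//400) mod 7 = (1969 + 492 - 19 + 4) mod 7 = 2446 mod 7 = 3 -> Thursday (Mon=0 ... Sun=6)
Days before March (Jan-Feb): 59; offset = 59 + 18 - 1 = 76
Weekday index = (3 + 76) mod 7 = 2

Day of the week: Wednesday


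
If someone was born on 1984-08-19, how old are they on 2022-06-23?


Birth: 1984-08-19
Reference: 2022-06-23
Year difference: 2022 - 1984 = 38
Birthday not yet reached in 2022, subtract 1

37 years old


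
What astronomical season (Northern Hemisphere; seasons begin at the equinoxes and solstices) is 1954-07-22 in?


Date: July 22
Astronomical Summer (approx.; exact equinox/solstice day varies by year): June 21 to September 21
July 22 falls within the Summer window

Summer


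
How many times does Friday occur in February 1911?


February 1911 has 28 days
Anchor: Jan 1, 1911. With p = 1911 - 1 = 1910: (p + p//4 - p//100 + p//400) mod 7 = (1910 + 477 - 19 + 4) mod 7 = 2372 mod 7 = 6 -> Sunday (Mon=0 ... Sun=6)
Days before February (Jan): 31; February 1 index = (6 + 31) mod 7 = 2 -> Wednesday
First Friday is February 3
Fridays: 3, 10, 17, 24

4 Fridays


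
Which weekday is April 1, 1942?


Target: April 1, 1942
Anchor: Jan 1, 1942. With p = 1942 - 1 = 1941: (p + p//4 - p//100 + p//400) mod 7 = (1941 + 485 - 19 + 4) mod 7 = 2411 mod 7 = 3 -> Thursday (Mon=0 ... Sun=6)
Days before April (Jan-Mar): 90 days
Weekday index = (3 + 90) mod 7 = 2

Wednesday


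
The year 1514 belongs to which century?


Century = (year - 1) // 100 + 1
= (1514 - 1) // 100 + 1
= 1513 // 100 + 1
= 15 + 1

16th century


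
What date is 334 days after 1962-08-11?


Start: 1962-08-11, add 334 days
August 1962 has 31 days: 31 - 11 = 20 days to August 31 -> 314 left
September 1962 has 30 days -> 284 left
October 1962 has 31 days -> 253 left
November 1962 has 30 days -> 223 left
December 1962 has 31 days -> 192 left
January 1963 has 31 days -> 161 left
February 1963 has 28 days -> 133 left
March 1963 has 31 days -> 102 left
April 1963 has 30 days -> 72 left
May 1963 has 31 days -> 41 left
June 1963 has 30 days -> 11 left
July 1963: 11 <= 31 -> lands on July 11

Result: 1963-07-11
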